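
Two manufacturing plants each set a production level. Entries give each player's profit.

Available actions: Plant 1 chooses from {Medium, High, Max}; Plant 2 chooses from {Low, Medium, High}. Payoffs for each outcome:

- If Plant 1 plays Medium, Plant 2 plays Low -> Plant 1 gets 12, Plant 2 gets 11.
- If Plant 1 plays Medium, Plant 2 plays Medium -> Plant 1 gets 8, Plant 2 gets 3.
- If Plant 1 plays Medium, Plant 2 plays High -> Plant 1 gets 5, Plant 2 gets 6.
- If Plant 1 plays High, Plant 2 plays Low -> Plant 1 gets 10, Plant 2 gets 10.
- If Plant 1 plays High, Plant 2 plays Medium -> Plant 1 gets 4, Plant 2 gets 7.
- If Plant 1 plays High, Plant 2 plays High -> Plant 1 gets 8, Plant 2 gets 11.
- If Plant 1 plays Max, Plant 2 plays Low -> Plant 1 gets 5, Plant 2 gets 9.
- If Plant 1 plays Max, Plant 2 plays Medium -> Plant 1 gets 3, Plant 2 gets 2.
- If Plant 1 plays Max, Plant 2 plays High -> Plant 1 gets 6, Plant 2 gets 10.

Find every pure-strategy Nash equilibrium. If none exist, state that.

(Medium, Low); (High, High)

Mark each player's best response to every combination of opponents' strategies; a profile where every player is best-responding is a pure Nash equilibrium.
Plant 1 against Low: payoffs 12, 10, 5 → best response Medium.
Plant 1 against Medium: payoffs 8, 4, 3 → best response Medium.
Plant 1 against High: payoffs 5, 8, 6 → best response High.
Plant 2 against Medium: payoffs 11, 3, 6 → best response Low.
Plant 2 against High: payoffs 10, 7, 11 → best response High.
Plant 2 against Max: payoffs 9, 2, 10 → best response High.
Mutual best responses: (Medium, Low); (High, High).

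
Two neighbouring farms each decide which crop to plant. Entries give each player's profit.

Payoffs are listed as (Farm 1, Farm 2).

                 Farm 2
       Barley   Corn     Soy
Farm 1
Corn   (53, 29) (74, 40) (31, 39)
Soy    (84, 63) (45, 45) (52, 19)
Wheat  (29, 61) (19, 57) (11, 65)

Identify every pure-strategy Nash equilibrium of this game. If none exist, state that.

(Corn, Barley): Farm 1 can switch to Soy (53 → 84). Not NE.
(Corn, Corn): Farm 1 gets 74, best alternative 45; Farm 2 gets 40, best alternative 39. No profitable deviation — NE.
(Corn, Soy): Farm 1 can switch to Soy (31 → 52). Not NE.
(Soy, Barley): Farm 1 gets 84, best alternative 53; Farm 2 gets 63, best alternative 45. No profitable deviation — NE.
(Soy, Corn): Farm 1 can switch to Corn (45 → 74). Not NE.
(Soy, Soy): Farm 2 can switch to Barley (19 → 63). Not NE.
(Wheat, Barley): Farm 1 can switch to Corn (29 → 53). Not NE.
(Wheat, Corn): Farm 1 can switch to Corn (19 → 74). Not NE.
(Wheat, Soy): Farm 1 can switch to Corn (11 → 31). Not NE.

The pure Nash equilibria are (Corn, Corn), (Soy, Barley).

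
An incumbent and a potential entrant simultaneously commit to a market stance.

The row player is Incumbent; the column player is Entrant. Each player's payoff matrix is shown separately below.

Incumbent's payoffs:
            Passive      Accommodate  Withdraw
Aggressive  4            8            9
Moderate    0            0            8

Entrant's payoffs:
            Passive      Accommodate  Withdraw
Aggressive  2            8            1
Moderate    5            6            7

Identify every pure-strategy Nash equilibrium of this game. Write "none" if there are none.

Pure NE: (Aggressive, Accommodate)

Incumbent against Passive: payoffs 4, 0 → best response Aggressive.
Incumbent against Accommodate: payoffs 8, 0 → best response Aggressive.
Incumbent against Withdraw: payoffs 9, 8 → best response Aggressive.
Entrant against Aggressive: payoffs 2, 8, 1 → best response Accommodate.
Entrant against Moderate: payoffs 5, 6, 7 → best response Withdraw.
Mutual best responses: (Aggressive, Accommodate).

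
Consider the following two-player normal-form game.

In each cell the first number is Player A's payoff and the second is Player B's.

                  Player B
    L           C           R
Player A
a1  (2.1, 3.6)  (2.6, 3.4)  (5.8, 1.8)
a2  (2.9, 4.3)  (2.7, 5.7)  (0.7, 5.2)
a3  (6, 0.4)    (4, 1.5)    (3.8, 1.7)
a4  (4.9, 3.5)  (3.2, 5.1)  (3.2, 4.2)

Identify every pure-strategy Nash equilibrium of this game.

There is no pure-strategy Nash equilibrium.

(a1, L): Player A can switch to a2 (2.1 → 2.9). Not NE.
(a1, C): Player A can switch to a2 (2.6 → 2.7). Not NE.
(a1, R): Player B can switch to L (1.8 → 3.6). Not NE.
(a2, L): Player A can switch to a3 (2.9 → 6). Not NE.
(a2, C): Player A can switch to a3 (2.7 → 4). Not NE.
(a2, R): Player A can switch to a1 (0.7 → 5.8). Not NE.
(a3, L): Player B can switch to C (0.4 → 1.5). Not NE.
(a3, C): Player B can switch to R (1.5 → 1.7). Not NE.
(The remaining 4 profiles each have a profitable deviation by the same check.)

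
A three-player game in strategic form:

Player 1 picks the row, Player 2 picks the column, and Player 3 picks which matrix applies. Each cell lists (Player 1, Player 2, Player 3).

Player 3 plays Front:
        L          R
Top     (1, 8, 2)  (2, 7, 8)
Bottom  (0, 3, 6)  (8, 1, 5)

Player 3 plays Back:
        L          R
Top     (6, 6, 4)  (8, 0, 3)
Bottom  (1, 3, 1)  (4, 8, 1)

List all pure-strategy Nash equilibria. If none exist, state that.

The unique pure-strategy Nash equilibrium is (Top, L, Back).

Player 1 against (L, Front): payoffs 1, 0 → best response Top.
Player 1 against (L, Back): payoffs 6, 1 → best response Top.
Player 1 against (R, Front): payoffs 2, 8 → best response Bottom.
Player 1 against (R, Back): payoffs 8, 4 → best response Top.
Player 2 against (Top, Front): payoffs 8, 7 → best response L.
Player 2 against (Top, Back): payoffs 6, 0 → best response L.
Player 2 against (Bottom, Front): payoffs 3, 1 → best response L.
Player 2 against (Bottom, Back): payoffs 3, 8 → best response R.
Player 3 against (Top, L): payoffs 2, 4 → best response Back.
Player 3 against (Top, R): payoffs 8, 3 → best response Front.
Player 3 against (Bottom, L): payoffs 6, 1 → best response Front.
Player 3 against (Bottom, R): payoffs 5, 1 → best response Front.
Mutual best responses: (Top, L, Back).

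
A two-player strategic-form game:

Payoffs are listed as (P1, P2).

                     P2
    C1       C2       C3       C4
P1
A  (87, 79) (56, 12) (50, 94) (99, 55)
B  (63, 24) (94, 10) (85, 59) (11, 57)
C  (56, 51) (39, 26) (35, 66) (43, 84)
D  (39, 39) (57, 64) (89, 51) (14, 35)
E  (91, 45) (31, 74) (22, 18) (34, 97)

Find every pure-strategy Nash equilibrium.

(A, C1): P1 can switch to E (87 → 91). Not NE.
(A, C2): P1 can switch to B (56 → 94). Not NE.
(A, C3): P1 can switch to B (50 → 85). Not NE.
(A, C4): P2 can switch to C1 (55 → 79). Not NE.
(B, C1): P1 can switch to A (63 → 87). Not NE.
(B, C2): P2 can switch to C1 (10 → 24). Not NE.
(B, C3): P1 can switch to D (85 → 89). Not NE.
(B, C4): P1 can switch to A (11 → 99). Not NE.
(The remaining 12 profiles each have a profitable deviation by the same check.)

none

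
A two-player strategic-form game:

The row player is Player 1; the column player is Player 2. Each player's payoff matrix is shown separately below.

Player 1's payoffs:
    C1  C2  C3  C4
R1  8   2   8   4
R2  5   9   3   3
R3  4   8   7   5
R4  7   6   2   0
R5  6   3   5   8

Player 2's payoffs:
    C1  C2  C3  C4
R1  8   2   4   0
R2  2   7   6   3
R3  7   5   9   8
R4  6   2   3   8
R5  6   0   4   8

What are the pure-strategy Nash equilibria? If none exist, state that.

For each player, find the best response to each opponent profile; mutual best responses are the pure NE.
Player 1 against C1: payoffs 8, 5, 4, 7, 6 → best response R1.
Player 1 against C2: payoffs 2, 9, 8, 6, 3 → best response R2.
Player 1 against C3: payoffs 8, 3, 7, 2, 5 → best response R1.
Player 1 against C4: payoffs 4, 3, 5, 0, 8 → best response R5.
Player 2 against R1: payoffs 8, 2, 4, 0 → best response C1.
Player 2 against R2: payoffs 2, 7, 6, 3 → best response C2.
Player 2 against R3: payoffs 7, 5, 9, 8 → best response C3.
Player 2 against R4: payoffs 6, 2, 3, 8 → best response C4.
Player 2 against R5: payoffs 6, 0, 4, 8 → best response C4.
Mutual best responses: (R1, C1); (R2, C2); (R5, C4).

(R1, C1); (R2, C2); (R5, C4)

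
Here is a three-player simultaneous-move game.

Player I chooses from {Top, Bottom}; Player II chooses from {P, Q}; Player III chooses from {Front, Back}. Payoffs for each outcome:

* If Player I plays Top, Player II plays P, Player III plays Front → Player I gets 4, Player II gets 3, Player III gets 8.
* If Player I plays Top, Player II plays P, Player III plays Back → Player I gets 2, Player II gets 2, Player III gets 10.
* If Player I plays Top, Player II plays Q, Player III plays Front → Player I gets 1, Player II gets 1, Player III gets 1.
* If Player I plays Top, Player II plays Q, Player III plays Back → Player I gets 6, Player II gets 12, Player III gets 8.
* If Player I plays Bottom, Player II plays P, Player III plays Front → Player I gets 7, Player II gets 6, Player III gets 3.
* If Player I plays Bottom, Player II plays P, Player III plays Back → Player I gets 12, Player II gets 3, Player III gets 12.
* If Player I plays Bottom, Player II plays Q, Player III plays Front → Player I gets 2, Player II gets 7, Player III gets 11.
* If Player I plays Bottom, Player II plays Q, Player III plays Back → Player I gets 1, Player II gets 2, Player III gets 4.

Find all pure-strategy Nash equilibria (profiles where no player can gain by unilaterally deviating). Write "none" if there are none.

Player I against (P, Front): payoffs 4, 7 → best response Bottom.
Player I against (P, Back): payoffs 2, 12 → best response Bottom.
Player I against (Q, Front): payoffs 1, 2 → best response Bottom.
Player I against (Q, Back): payoffs 6, 1 → best response Top.
Player II against (Top, Front): payoffs 3, 1 → best response P.
Player II against (Top, Back): payoffs 2, 12 → best response Q.
Player II against (Bottom, Front): payoffs 6, 7 → best response Q.
Player II against (Bottom, Back): payoffs 3, 2 → best response P.
Player III against (Top, P): payoffs 8, 10 → best response Back.
Player III against (Top, Q): payoffs 1, 8 → best response Back.
Player III against (Bottom, P): payoffs 3, 12 → best response Back.
Player III against (Bottom, Q): payoffs 11, 4 → best response Front.
Mutual best responses: (Top, Q, Back); (Bottom, P, Back); (Bottom, Q, Front).

The pure Nash equilibria are (Top, Q, Back) and (Bottom, P, Back) and (Bottom, Q, Front).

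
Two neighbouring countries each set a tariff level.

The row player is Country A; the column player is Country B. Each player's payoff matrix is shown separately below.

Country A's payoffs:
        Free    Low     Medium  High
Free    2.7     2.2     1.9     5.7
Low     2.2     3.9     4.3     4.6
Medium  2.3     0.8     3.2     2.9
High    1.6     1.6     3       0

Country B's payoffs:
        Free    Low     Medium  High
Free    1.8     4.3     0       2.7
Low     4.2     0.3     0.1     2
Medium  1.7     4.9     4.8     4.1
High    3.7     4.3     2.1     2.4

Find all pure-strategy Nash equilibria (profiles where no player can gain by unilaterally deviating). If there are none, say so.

There is no pure-strategy Nash equilibrium.

Country A against Free: payoffs 2.7, 2.2, 2.3, 1.6 → best response Free.
Country A against Low: payoffs 2.2, 3.9, 0.8, 1.6 → best response Low.
Country A against Medium: payoffs 1.9, 4.3, 3.2, 3 → best response Low.
Country A against High: payoffs 5.7, 4.6, 2.9, 0 → best response Free.
Country B against Free: payoffs 1.8, 4.3, 0, 2.7 → best response Low.
Country B against Low: payoffs 4.2, 0.3, 0.1, 2 → best response Free.
Country B against Medium: payoffs 1.7, 4.9, 4.8, 4.1 → best response Low.
Country B against High: payoffs 3.7, 4.3, 2.1, 2.4 → best response Low.
No profile is a mutual best response for all players.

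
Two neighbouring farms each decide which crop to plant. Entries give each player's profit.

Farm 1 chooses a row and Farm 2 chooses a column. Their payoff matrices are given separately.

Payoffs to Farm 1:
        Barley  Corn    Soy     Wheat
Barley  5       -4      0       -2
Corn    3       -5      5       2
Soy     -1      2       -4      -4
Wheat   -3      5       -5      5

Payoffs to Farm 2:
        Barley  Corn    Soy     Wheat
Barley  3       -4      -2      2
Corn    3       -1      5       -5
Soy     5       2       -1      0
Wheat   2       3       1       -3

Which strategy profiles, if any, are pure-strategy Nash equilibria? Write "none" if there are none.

The pure Nash equilibria are (Barley, Barley); (Corn, Soy); (Wheat, Corn).

For each player, find the best response to each opponent profile; mutual best responses are the pure NE.
Farm 1 against Barley: payoffs 5, 3, -1, -3 → best response Barley.
Farm 1 against Corn: payoffs -4, -5, 2, 5 → best response Wheat.
Farm 1 against Soy: payoffs 0, 5, -4, -5 → best response Corn.
Farm 1 against Wheat: payoffs -2, 2, -4, 5 → best response Wheat.
Farm 2 against Barley: payoffs 3, -4, -2, 2 → best response Barley.
Farm 2 against Corn: payoffs 3, -1, 5, -5 → best response Soy.
Farm 2 against Soy: payoffs 5, 2, -1, 0 → best response Barley.
Farm 2 against Wheat: payoffs 2, 3, 1, -3 → best response Corn.
Mutual best responses: (Barley, Barley); (Corn, Soy); (Wheat, Corn).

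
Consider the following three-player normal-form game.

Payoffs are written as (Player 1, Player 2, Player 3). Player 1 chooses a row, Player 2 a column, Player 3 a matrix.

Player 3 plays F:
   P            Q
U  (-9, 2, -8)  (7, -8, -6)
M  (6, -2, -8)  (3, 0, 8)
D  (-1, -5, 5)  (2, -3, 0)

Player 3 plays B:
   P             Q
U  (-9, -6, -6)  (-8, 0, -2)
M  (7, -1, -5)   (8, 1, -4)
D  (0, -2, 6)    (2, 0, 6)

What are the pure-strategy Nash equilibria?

This game has no pure Nash equilibrium.

Player 1 against (P, F): payoffs -9, 6, -1 → best response M.
Player 1 against (P, B): payoffs -9, 7, 0 → best response M.
Player 1 against (Q, F): payoffs 7, 3, 2 → best response U.
Player 1 against (Q, B): payoffs -8, 8, 2 → best response M.
Player 2 against (U, F): payoffs 2, -8 → best response P.
Player 2 against (U, B): payoffs -6, 0 → best response Q.
Player 2 against (M, F): payoffs -2, 0 → best response Q.
Player 2 against (M, B): payoffs -1, 1 → best response Q.
Player 2 against (D, F): payoffs -5, -3 → best response Q.
Player 2 against (D, B): payoffs -2, 0 → best response Q.
Player 3 against (U, P): payoffs -8, -6 → best response B.
Player 3 against (U, Q): payoffs -6, -2 → best response B.
Player 3 against (M, P): payoffs -8, -5 → best response B.
Player 3 against (M, Q): payoffs 8, -4 → best response F.
Player 3 against (D, P): payoffs 5, 6 → best response B.
Player 3 against (D, Q): payoffs 0, 6 → best response B.
No profile is a mutual best response for all players.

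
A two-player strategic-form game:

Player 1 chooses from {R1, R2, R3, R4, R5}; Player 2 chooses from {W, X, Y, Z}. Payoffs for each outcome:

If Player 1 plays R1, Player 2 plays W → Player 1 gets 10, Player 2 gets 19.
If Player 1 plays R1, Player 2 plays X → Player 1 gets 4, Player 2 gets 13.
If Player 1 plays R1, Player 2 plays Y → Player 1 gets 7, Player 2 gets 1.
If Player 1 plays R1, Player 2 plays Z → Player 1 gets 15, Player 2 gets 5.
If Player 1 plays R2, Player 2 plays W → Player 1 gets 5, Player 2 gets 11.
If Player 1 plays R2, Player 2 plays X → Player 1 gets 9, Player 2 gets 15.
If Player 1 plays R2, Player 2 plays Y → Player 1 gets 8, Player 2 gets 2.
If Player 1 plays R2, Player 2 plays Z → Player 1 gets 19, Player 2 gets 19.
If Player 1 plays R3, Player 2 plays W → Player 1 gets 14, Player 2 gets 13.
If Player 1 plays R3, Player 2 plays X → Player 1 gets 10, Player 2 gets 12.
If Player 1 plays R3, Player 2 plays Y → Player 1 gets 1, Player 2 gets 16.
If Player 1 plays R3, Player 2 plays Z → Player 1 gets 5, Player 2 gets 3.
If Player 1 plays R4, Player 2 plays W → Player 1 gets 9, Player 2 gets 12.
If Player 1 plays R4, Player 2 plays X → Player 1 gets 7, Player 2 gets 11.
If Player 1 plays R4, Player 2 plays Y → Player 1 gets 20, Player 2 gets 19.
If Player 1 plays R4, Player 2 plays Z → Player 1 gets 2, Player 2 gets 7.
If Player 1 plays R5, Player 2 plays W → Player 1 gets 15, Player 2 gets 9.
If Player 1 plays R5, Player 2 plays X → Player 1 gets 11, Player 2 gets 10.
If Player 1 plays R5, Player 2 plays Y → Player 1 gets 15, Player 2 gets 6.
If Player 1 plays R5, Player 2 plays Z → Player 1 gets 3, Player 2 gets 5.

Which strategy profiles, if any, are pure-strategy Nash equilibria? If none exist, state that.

(R1, W): Player 1 can switch to R3 (10 → 14). Not NE.
(R1, X): Player 1 can switch to R2 (4 → 9). Not NE.
(R1, Y): Player 1 can switch to R2 (7 → 8). Not NE.
(R1, Z): Player 1 can switch to R2 (15 → 19). Not NE.
(R2, W): Player 1 can switch to R1 (5 → 10). Not NE.
(R2, X): Player 1 can switch to R3 (9 → 10). Not NE.
(R2, Y): Player 1 can switch to R4 (8 → 20). Not NE.
(R2, Z): Player 1 gets 19, best alternative 15; Player 2 gets 19, best alternative 15. No profitable deviation — NE.
(R3, W): Player 1 can switch to R5 (14 → 15). Not NE.
(R3, X): Player 1 can switch to R5 (10 → 11). Not NE.
(R3, Y): Player 1 can switch to R1 (1 → 7). Not NE.
(R4, Y): Player 1 gets 20, best alternative 15; Player 2 gets 19, best alternative 12. No profitable deviation — NE.
(R5, X): Player 1 gets 11, best alternative 10; Player 2 gets 10, best alternative 9. No profitable deviation — NE.
(The remaining 7 profiles each have a profitable deviation by the same check.)

The pure Nash equilibria are (R2, Z), (R4, Y), (R5, X).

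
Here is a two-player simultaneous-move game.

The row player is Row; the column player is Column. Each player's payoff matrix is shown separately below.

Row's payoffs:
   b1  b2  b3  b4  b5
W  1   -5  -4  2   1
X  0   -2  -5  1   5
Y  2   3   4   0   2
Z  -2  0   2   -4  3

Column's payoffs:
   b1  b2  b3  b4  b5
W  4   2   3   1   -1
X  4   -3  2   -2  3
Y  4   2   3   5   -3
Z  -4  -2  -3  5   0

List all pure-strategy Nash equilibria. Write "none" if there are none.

There is no pure-strategy Nash equilibrium.

For each player, find the best response to each opponent profile; mutual best responses are the pure NE.
Row against b1: payoffs 1, 0, 2, -2 → best response Y.
Row against b2: payoffs -5, -2, 3, 0 → best response Y.
Row against b3: payoffs -4, -5, 4, 2 → best response Y.
Row against b4: payoffs 2, 1, 0, -4 → best response W.
Row against b5: payoffs 1, 5, 2, 3 → best response X.
Column against W: payoffs 4, 2, 3, 1, -1 → best response b1.
Column against X: payoffs 4, -3, 2, -2, 3 → best response b1.
Column against Y: payoffs 4, 2, 3, 5, -3 → best response b4.
Column against Z: payoffs -4, -2, -3, 5, 0 → best response b4.
No profile is a mutual best response for all players.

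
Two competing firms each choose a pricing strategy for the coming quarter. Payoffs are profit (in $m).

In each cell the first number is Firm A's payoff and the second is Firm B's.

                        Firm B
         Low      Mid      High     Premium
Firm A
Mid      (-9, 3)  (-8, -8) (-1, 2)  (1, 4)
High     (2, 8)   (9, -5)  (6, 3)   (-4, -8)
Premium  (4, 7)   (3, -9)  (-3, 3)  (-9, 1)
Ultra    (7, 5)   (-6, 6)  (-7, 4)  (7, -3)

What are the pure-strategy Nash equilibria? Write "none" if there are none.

Firm A against Low: payoffs -9, 2, 4, 7 → best response Ultra.
Firm A against Mid: payoffs -8, 9, 3, -6 → best response High.
Firm A against High: payoffs -1, 6, -3, -7 → best response High.
Firm A against Premium: payoffs 1, -4, -9, 7 → best response Ultra.
Firm B against Mid: payoffs 3, -8, 2, 4 → best response Premium.
Firm B against High: payoffs 8, -5, 3, -8 → best response Low.
Firm B against Premium: payoffs 7, -9, 3, 1 → best response Low.
Firm B against Ultra: payoffs 5, 6, 4, -3 → best response Mid.
No profile is a mutual best response for all players.

There is no pure-strategy Nash equilibrium.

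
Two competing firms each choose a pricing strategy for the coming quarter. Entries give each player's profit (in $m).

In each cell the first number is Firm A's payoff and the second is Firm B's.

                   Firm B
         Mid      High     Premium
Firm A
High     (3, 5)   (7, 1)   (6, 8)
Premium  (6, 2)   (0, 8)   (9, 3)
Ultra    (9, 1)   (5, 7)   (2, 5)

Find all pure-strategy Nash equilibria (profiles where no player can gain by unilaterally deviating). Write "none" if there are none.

(High, Mid): Firm A can switch to Premium (3 → 6). Not NE.
(High, High): Firm B can switch to Mid (1 → 5). Not NE.
(High, Premium): Firm A can switch to Premium (6 → 9). Not NE.
(Premium, Mid): Firm A can switch to Ultra (6 → 9). Not NE.
(Premium, High): Firm A can switch to High (0 → 7). Not NE.
(Premium, Premium): Firm B can switch to High (3 → 8). Not NE.
(Ultra, Mid): Firm B can switch to High (1 → 7). Not NE.
(Ultra, High): Firm A can switch to High (5 → 7). Not NE.
(Ultra, Premium): Firm A can switch to High (2 → 6). Not NE.

No pure-strategy Nash equilibrium.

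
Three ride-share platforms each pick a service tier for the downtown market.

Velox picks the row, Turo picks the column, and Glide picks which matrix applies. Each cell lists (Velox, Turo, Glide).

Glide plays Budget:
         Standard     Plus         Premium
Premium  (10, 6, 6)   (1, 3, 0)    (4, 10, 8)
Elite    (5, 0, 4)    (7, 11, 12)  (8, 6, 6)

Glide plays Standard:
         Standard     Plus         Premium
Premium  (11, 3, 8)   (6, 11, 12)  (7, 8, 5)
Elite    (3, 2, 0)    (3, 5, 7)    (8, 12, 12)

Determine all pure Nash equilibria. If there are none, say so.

Velox against (Standard, Budget): payoffs 10, 5 → best response Premium.
Velox against (Standard, Standard): payoffs 11, 3 → best response Premium.
Velox against (Plus, Budget): payoffs 1, 7 → best response Elite.
Velox against (Plus, Standard): payoffs 6, 3 → best response Premium.
Velox against (Premium, Budget): payoffs 4, 8 → best response Elite.
Velox against (Premium, Standard): payoffs 7, 8 → best response Elite.
Turo against (Premium, Budget): payoffs 6, 3, 10 → best response Premium.
Turo against (Premium, Standard): payoffs 3, 11, 8 → best response Plus.
Turo against (Elite, Budget): payoffs 0, 11, 6 → best response Plus.
Turo against (Elite, Standard): payoffs 2, 5, 12 → best response Premium.
Glide against (Premium, Standard): payoffs 6, 8 → best response Standard.
Glide against (Premium, Plus): payoffs 0, 12 → best response Standard.
Glide against (Premium, Premium): payoffs 8, 5 → best response Budget.
Glide against (Elite, Standard): payoffs 4, 0 → best response Budget.
Glide against (Elite, Plus): payoffs 12, 7 → best response Budget.
Glide against (Elite, Premium): payoffs 6, 12 → best response Standard.
Mutual best responses: (Premium, Plus, Standard); (Elite, Plus, Budget); (Elite, Premium, Standard).

Pure-strategy Nash equilibria: (Premium, Plus, Standard) and (Elite, Plus, Budget) and (Elite, Premium, Standard)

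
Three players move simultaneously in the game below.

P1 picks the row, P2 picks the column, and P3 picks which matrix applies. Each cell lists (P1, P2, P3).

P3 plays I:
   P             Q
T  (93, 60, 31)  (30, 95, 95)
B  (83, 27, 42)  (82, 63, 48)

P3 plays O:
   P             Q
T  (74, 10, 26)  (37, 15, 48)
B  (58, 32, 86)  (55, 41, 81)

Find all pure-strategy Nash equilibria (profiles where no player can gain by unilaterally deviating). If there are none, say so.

The unique pure-strategy Nash equilibrium is (B, Q, O).

P1 against (P, I): payoffs 93, 83 → best response T.
P1 against (P, O): payoffs 74, 58 → best response T.
P1 against (Q, I): payoffs 30, 82 → best response B.
P1 against (Q, O): payoffs 37, 55 → best response B.
P2 against (T, I): payoffs 60, 95 → best response Q.
P2 against (T, O): payoffs 10, 15 → best response Q.
P2 against (B, I): payoffs 27, 63 → best response Q.
P2 against (B, O): payoffs 32, 41 → best response Q.
P3 against (T, P): payoffs 31, 26 → best response I.
P3 against (T, Q): payoffs 95, 48 → best response I.
P3 against (B, P): payoffs 42, 86 → best response O.
P3 against (B, Q): payoffs 48, 81 → best response O.
Mutual best responses: (B, Q, O).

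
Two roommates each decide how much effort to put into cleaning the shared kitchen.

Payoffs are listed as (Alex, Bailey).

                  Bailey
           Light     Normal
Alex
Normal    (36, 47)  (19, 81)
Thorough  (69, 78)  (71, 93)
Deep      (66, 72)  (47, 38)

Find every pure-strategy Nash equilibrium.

For each player, find the best response to each opponent profile; mutual best responses are the pure NE.
Alex against Light: payoffs 36, 69, 66 → best response Thorough.
Alex against Normal: payoffs 19, 71, 47 → best response Thorough.
Bailey against Normal: payoffs 47, 81 → best response Normal.
Bailey against Thorough: payoffs 78, 93 → best response Normal.
Bailey against Deep: payoffs 72, 38 → best response Light.
Mutual best responses: (Thorough, Normal).

The unique pure-strategy Nash equilibrium is (Thorough, Normal).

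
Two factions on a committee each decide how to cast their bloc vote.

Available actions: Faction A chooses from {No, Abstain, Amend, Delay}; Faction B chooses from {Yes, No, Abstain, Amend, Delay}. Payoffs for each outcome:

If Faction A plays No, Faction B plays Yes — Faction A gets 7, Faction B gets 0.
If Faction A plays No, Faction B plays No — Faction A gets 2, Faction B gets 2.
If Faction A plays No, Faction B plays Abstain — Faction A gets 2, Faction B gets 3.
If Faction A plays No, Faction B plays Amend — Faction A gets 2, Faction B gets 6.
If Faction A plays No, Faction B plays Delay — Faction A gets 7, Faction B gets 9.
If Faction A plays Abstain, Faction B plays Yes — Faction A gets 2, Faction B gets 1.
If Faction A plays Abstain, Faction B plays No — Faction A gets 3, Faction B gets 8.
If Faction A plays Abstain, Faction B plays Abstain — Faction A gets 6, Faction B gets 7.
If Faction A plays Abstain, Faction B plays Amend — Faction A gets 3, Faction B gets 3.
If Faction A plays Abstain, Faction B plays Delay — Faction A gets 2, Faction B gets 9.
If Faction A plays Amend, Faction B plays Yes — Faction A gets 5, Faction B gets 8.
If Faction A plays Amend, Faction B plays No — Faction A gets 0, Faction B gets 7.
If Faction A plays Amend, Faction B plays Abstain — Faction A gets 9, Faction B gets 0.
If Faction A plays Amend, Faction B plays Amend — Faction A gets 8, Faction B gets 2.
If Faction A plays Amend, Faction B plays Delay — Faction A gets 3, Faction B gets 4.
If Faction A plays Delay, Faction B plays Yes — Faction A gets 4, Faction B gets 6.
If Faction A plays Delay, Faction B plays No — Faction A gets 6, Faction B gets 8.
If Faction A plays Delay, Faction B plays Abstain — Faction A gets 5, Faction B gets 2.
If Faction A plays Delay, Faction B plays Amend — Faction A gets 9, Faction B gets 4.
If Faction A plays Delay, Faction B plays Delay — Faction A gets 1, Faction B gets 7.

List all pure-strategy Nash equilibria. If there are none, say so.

Check each profile: it is a Nash equilibrium iff no player can strictly gain by switching unilaterally.
(No, Yes): Faction B can switch to No (0 → 2). Not NE.
(No, No): Faction A can switch to Abstain (2 → 3). Not NE.
(No, Abstain): Faction A can switch to Abstain (2 → 6). Not NE.
(No, Amend): Faction A can switch to Abstain (2 → 3). Not NE.
(No, Delay): Faction A gets 7, best alternative 3; Faction B gets 9, best alternative 6. No profitable deviation — NE.
(Abstain, Yes): Faction A can switch to No (2 → 7). Not NE.
(Abstain, No): Faction A can switch to Delay (3 → 6). Not NE.
(Abstain, Abstain): Faction A can switch to Amend (6 → 9). Not NE.
(Abstain, Amend): Faction A can switch to Amend (3 → 8). Not NE.
(Abstain, Delay): Faction A can switch to No (2 → 7). Not NE.
(Amend, Yes): Faction A can switch to No (5 → 7). Not NE.
(Delay, No): Faction A gets 6, best alternative 3; Faction B gets 8, best alternative 7. No profitable deviation — NE.
(The remaining 8 profiles each have a profitable deviation by the same check.)

Pure-strategy Nash equilibria: (No, Delay) and (Delay, No)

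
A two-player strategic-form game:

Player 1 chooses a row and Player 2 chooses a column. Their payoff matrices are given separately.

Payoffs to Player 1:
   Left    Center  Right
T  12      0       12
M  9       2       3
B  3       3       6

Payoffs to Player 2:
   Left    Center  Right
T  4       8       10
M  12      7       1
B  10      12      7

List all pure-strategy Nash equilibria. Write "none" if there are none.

(T, Right); (B, Center)

Check each profile: it is a Nash equilibrium iff no player can strictly gain by switching unilaterally.
(T, Left): Player 2 can switch to Center (4 → 8). Not NE.
(T, Center): Player 1 can switch to M (0 → 2). Not NE.
(T, Right): Player 1 gets 12, best alternative 6; Player 2 gets 10, best alternative 8. No profitable deviation — NE.
(M, Left): Player 1 can switch to T (9 → 12). Not NE.
(M, Center): Player 1 can switch to B (2 → 3). Not NE.
(M, Right): Player 1 can switch to T (3 → 12). Not NE.
(B, Left): Player 1 can switch to T (3 → 12). Not NE.
(B, Center): Player 1 gets 3, best alternative 2; Player 2 gets 12, best alternative 10. No profitable deviation — NE.
(B, Right): Player 1 can switch to T (6 → 12). Not NE.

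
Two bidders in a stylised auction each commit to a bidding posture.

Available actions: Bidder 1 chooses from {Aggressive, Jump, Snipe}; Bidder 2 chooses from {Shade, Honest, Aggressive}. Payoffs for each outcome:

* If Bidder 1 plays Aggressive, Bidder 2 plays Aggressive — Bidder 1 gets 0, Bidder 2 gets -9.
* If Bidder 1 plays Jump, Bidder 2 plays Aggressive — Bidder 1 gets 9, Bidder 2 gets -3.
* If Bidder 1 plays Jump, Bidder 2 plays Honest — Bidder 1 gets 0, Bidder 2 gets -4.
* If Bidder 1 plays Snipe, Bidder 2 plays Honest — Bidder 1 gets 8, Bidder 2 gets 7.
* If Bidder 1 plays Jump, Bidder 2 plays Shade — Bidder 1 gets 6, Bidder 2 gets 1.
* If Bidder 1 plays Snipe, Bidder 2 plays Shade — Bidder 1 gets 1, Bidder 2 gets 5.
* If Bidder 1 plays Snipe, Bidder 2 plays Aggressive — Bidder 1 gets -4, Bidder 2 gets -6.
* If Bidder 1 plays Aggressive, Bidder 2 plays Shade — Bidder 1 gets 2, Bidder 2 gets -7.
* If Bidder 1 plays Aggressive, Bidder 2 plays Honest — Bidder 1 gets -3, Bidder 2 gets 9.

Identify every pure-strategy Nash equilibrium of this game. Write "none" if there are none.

(Jump, Shade), (Snipe, Honest)

Bidder 1 against Shade: payoffs 2, 6, 1 → best response Jump.
Bidder 1 against Honest: payoffs -3, 0, 8 → best response Snipe.
Bidder 1 against Aggressive: payoffs 0, 9, -4 → best response Jump.
Bidder 2 against Aggressive: payoffs -7, 9, -9 → best response Honest.
Bidder 2 against Jump: payoffs 1, -4, -3 → best response Shade.
Bidder 2 against Snipe: payoffs 5, 7, -6 → best response Honest.
Mutual best responses: (Jump, Shade); (Snipe, Honest).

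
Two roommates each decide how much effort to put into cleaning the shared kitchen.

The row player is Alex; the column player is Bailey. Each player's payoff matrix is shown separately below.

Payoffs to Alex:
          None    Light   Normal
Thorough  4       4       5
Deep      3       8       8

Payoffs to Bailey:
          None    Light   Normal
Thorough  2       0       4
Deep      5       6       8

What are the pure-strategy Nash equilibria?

Pure NE: (Deep, Normal)

Mark each player's best response to every combination of opponents' strategies; a profile where every player is best-responding is a pure Nash equilibrium.
Alex against None: payoffs 4, 3 → best response Thorough.
Alex against Light: payoffs 4, 8 → best response Deep.
Alex against Normal: payoffs 5, 8 → best response Deep.
Bailey against Thorough: payoffs 2, 0, 4 → best response Normal.
Bailey against Deep: payoffs 5, 6, 8 → best response Normal.
Mutual best responses: (Deep, Normal).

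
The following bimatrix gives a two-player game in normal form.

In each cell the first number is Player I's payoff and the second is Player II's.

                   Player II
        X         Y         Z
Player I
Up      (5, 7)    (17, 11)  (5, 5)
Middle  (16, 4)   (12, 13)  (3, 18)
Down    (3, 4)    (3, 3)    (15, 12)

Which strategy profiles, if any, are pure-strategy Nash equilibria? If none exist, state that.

(Up, Y); (Down, Z)

For each player, find the best response to each opponent profile; mutual best responses are the pure NE.
Player I against X: payoffs 5, 16, 3 → best response Middle.
Player I against Y: payoffs 17, 12, 3 → best response Up.
Player I against Z: payoffs 5, 3, 15 → best response Down.
Player II against Up: payoffs 7, 11, 5 → best response Y.
Player II against Middle: payoffs 4, 13, 18 → best response Z.
Player II against Down: payoffs 4, 3, 12 → best response Z.
Mutual best responses: (Up, Y); (Down, Z).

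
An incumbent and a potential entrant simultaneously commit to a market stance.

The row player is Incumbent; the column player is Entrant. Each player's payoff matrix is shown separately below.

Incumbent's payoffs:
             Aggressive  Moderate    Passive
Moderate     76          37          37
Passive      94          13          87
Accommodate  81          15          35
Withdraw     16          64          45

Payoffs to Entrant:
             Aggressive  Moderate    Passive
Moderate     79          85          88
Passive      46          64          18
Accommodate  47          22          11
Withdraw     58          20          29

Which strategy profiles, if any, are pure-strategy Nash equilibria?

none

Incumbent against Aggressive: payoffs 76, 94, 81, 16 → best response Passive.
Incumbent against Moderate: payoffs 37, 13, 15, 64 → best response Withdraw.
Incumbent against Passive: payoffs 37, 87, 35, 45 → best response Passive.
Entrant against Moderate: payoffs 79, 85, 88 → best response Passive.
Entrant against Passive: payoffs 46, 64, 18 → best response Moderate.
Entrant against Accommodate: payoffs 47, 22, 11 → best response Aggressive.
Entrant against Withdraw: payoffs 58, 20, 29 → best response Aggressive.
No profile is a mutual best response for all players.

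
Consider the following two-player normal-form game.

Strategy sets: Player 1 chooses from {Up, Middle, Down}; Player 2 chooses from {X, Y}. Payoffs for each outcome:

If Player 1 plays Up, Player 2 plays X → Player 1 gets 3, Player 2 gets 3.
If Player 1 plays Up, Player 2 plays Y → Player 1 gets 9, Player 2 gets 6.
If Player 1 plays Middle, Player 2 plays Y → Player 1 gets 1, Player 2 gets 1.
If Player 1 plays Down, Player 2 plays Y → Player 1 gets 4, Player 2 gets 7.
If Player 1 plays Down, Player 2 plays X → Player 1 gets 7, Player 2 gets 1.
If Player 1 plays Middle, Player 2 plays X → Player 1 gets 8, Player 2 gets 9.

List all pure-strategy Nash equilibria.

(Up, X): Player 1 can switch to Middle (3 → 8). Not NE.
(Up, Y): Player 1 gets 9, best alternative 4; Player 2 gets 6, best alternative 3. No profitable deviation — NE.
(Middle, X): Player 1 gets 8, best alternative 7; Player 2 gets 9, best alternative 1. No profitable deviation — NE.
(Middle, Y): Player 1 can switch to Up (1 → 9). Not NE.
(Down, X): Player 1 can switch to Middle (7 → 8). Not NE.
(Down, Y): Player 1 can switch to Up (4 → 9). Not NE.

(Up, Y), (Middle, X)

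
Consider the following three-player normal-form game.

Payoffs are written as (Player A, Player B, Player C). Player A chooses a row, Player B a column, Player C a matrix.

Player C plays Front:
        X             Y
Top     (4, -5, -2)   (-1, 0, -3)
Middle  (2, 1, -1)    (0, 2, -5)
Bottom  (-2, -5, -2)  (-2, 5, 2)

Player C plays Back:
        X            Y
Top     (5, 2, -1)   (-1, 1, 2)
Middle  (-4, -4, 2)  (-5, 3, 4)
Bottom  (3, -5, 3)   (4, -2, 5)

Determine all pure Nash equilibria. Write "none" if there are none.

The pure Nash equilibria are (Top, X, Back); (Bottom, Y, Back).

(Top, X, Front): Player B can switch to Y (-5 → 0). Not NE.
(Top, X, Back): Player A gets 5, best alternative 3; Player B gets 2, best alternative 1; Player C gets -1, best alternative -2. No profitable deviation — NE.
(Top, Y, Front): Player A can switch to Middle (-1 → 0). Not NE.
(Top, Y, Back): Player A can switch to Bottom (-1 → 4). Not NE.
(Middle, X, Front): Player A can switch to Top (2 → 4). Not NE.
(Middle, X, Back): Player A can switch to Top (-4 → 5). Not NE.
(Middle, Y, Front): Player C can switch to Back (-5 → 4). Not NE.
(Middle, Y, Back): Player A can switch to Top (-5 → -1). Not NE.
(Bottom, X, Front): Player A can switch to Top (-2 → 4). Not NE.
(Bottom, X, Back): Player A can switch to Top (3 → 5). Not NE.
(Bottom, Y, Front): Player A can switch to Top (-2 → -1). Not NE.
(Bottom, Y, Back): Player A gets 4, best alternative -1; Player B gets -2, best alternative -5; Player C gets 5, best alternative 2. No profitable deviation — NE.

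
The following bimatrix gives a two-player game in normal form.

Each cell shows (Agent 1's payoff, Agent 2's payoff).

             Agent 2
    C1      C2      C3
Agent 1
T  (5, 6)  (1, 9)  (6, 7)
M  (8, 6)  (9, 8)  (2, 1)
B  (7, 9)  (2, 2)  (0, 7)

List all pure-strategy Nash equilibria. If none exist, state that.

(M, C2)

(T, C1): Agent 1 can switch to M (5 → 8). Not NE.
(T, C2): Agent 1 can switch to M (1 → 9). Not NE.
(T, C3): Agent 2 can switch to C2 (7 → 9). Not NE.
(M, C1): Agent 2 can switch to C2 (6 → 8). Not NE.
(M, C2): Agent 1 gets 9, best alternative 2; Agent 2 gets 8, best alternative 6. No profitable deviation — NE.
(M, C3): Agent 1 can switch to T (2 → 6). Not NE.
(B, C1): Agent 1 can switch to M (7 → 8). Not NE.
(B, C2): Agent 1 can switch to M (2 → 9). Not NE.
(B, C3): Agent 1 can switch to T (0 → 6). Not NE.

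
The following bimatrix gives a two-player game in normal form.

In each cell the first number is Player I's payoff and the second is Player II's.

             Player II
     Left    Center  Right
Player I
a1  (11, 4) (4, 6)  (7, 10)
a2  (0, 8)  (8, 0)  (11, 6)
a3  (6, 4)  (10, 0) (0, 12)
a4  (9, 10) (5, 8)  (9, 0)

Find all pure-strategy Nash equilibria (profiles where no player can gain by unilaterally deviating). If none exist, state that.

For each strategy profile, look for a profitable unilateral deviation.
(a1, Left): Player II can switch to Center (4 → 6). Not NE.
(a1, Center): Player I can switch to a2 (4 → 8). Not NE.
(a1, Right): Player I can switch to a2 (7 → 11). Not NE.
(a2, Left): Player I can switch to a1 (0 → 11). Not NE.
(a2, Center): Player I can switch to a3 (8 → 10). Not NE.
(a2, Right): Player II can switch to Left (6 → 8). Not NE.
(a3, Left): Player I can switch to a1 (6 → 11). Not NE.
(a3, Center): Player II can switch to Left (0 → 4). Not NE.
(a3, Right): Player I can switch to a1 (0 → 7). Not NE.
(a4, Left): Player I can switch to a1 (9 → 11). Not NE.
(a4, Center): Player I can switch to a2 (5 → 8). Not NE.
(a4, Right): Player I can switch to a2 (9 → 11). Not NE.

This game has no pure Nash equilibrium.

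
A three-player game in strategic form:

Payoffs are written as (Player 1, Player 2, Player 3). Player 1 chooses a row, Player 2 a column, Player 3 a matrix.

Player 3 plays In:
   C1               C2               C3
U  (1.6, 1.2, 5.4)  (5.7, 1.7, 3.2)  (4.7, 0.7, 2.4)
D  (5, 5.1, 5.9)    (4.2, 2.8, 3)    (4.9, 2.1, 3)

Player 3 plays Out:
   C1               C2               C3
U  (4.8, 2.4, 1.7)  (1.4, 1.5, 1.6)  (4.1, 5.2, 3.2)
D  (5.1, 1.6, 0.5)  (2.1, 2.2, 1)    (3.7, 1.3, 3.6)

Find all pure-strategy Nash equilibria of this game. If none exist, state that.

Player 1 against (C1, In): payoffs 1.6, 5 → best response D.
Player 1 against (C1, Out): payoffs 4.8, 5.1 → best response D.
Player 1 against (C2, In): payoffs 5.7, 4.2 → best response U.
Player 1 against (C2, Out): payoffs 1.4, 2.1 → best response D.
Player 1 against (C3, In): payoffs 4.7, 4.9 → best response D.
Player 1 against (C3, Out): payoffs 4.1, 3.7 → best response U.
Player 2 against (U, In): payoffs 1.2, 1.7, 0.7 → best response C2.
Player 2 against (U, Out): payoffs 2.4, 1.5, 5.2 → best response C3.
Player 2 against (D, In): payoffs 5.1, 2.8, 2.1 → best response C1.
Player 2 against (D, Out): payoffs 1.6, 2.2, 1.3 → best response C2.
Player 3 against (U, C1): payoffs 5.4, 1.7 → best response In.
Player 3 against (U, C2): payoffs 3.2, 1.6 → best response In.
Player 3 against (U, C3): payoffs 2.4, 3.2 → best response Out.
Player 3 against (D, C1): payoffs 5.9, 0.5 → best response In.
Player 3 against (D, C2): payoffs 3, 1 → best response In.
Player 3 against (D, C3): payoffs 3, 3.6 → best response Out.
Mutual best responses: (U, C2, In); (U, C3, Out); (D, C1, In).

(U, C2, In), (U, C3, Out), (D, C1, In)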